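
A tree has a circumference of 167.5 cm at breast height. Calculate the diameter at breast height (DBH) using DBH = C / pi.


DBH = C / pi = 167.5 / 3.141593 = 53.3169 ≈ 53.32 cm

53.32 cm


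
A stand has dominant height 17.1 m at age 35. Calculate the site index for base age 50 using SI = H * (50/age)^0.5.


50/35 = 1.42857
(1.42857)^0.5 = 1.19523
SI = 17.1 * 1.19523 = 20.4384 ≈ 20.4 m

20.4 m


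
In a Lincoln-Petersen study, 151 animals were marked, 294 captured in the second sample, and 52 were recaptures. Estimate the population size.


N = M * C / R = 151 * 294 / 52 = 44394 / 52 = 853.73 ≈ 854

854 individuals


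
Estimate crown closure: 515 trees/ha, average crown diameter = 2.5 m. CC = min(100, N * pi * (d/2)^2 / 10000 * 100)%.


(d/2)^2 = (2.5/2)^2 = 1.25^2 = 1.5625
Crown area = 3.141593 * 1.5625 = 4.90874 m^2
N * area / 10000 * 100 = 515 * 4.90874 / 10000 * 100 = 25.2800
CC = min(100, 25.2800) = 25.2800 ≈ 25.3%

25.3%


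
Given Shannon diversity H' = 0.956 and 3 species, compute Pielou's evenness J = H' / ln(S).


ln(3) = 1.09861
J = H' / ln(S) = 0.956 / 1.09861 = 0.870191 ≈ 0.8702

0.8702


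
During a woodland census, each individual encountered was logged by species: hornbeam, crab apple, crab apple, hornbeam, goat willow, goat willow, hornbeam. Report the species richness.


Total individuals logged = 7
Distinct species (count of individuals): hornbeam (3), crab apple (2), goat willow (2)
Species richness = number of distinct species = 3

3


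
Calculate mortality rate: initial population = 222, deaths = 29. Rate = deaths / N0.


Mortality rate = 29 / 222 = 0.130631 ≈ 0.1306

0.1306


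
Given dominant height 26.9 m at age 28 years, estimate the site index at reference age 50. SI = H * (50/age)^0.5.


50/28 = 1.78571
(1.78571)^0.5 = 1.33630
SI = 26.9 * 1.33630 = 35.9465 ≈ 35.9 m

35.9 m


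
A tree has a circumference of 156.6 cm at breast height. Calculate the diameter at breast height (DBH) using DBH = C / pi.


DBH = C / pi = 156.6 / 3.141593 = 49.8473 ≈ 49.85 cm

49.85 cm


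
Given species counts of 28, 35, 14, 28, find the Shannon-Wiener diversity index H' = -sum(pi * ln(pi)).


Total N = 28 + 35 + 14 + 28 = 105
Per-species terms:
  p = 28/105 = 0.266667; ln(p) = -1.321755; p*ln(p) = 0.266667 * (-1.321755) = -0.352468
  p = 35/105 = 0.333333; ln(p) = -1.098613; p*ln(p) = 0.333333 * (-1.098613) = -0.366204
  p = 14/105 = 0.133333; ln(p) = -2.014906; p*ln(p) = 0.133333 * (-2.014906) = -0.268653
  p = 28/105 = 0.266667; ln(p) = -1.321755; p*ln(p) = 0.266667 * (-1.321755) = -0.352468
sum(p*ln(p)) = (-0.352468) + (-0.366204) + (-0.268653) + (-0.352468) = -1.339793
H' = -(-1.339793) = 1.339793 ≈ 1.3398

1.3398


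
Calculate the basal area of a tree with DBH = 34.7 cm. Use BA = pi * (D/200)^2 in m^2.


D/200 = 34.7/200 = 0.1735 m
(D/200)^2 = 0.1735^2 = 0.03010225
BA = 3.141593 * 0.03010225 = 0.0945690 ≈ 0.0946 m^2

0.0946 m^2


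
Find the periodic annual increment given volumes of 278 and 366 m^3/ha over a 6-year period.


PAI = (V2 - V1) / period = (366 - 278) / 6 = 88 / 6 = 14.6667 ≈ 14.67 m^3/ha/yr

14.67 m^3/ha/yr


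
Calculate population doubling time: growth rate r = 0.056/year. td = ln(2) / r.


td = ln(2) / 0.056 = 0.693147 / 0.056 = 12.3776 ≈ 12.4 years

12.4 years


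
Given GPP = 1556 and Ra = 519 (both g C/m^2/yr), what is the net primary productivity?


NPP = GPP - Ra = 1556 - 519 = 1037 g C/m^2/yr

1037 g C/m^2/yr


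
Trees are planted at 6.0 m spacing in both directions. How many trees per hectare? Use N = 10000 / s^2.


N = 10000 / 6.0^2 = 10000 / 36 = 277.778 ≈ 278 trees/ha

278 trees/ha


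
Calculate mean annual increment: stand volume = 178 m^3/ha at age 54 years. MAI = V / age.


MAI = 178 / 54 = 3.2963 ≈ 3.30 m^3/ha/yr

3.30 m^3/ha/yr


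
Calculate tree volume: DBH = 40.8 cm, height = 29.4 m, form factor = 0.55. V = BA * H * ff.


(D/200)^2 = (40.8/200)^2 = 0.204^2 = 0.041616
BA = 3.141593 * 0.041616 = 0.130741 m^2
V = 0.130741 * 29.4 * 0.55 = 2.11408 ≈ 2.114 m^3

2.114 m^3


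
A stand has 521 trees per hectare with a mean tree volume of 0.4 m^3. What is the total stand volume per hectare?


V_stand = 521 * 0.4 = 208.4 m^3/ha

208.4 m^3/ha


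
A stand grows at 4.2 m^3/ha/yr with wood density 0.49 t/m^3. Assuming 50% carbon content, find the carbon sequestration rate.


C = 4.2 * 0.49 * 0.5 = 1.029 ≈ 1.03 t C/ha/yr

1.03 t C/ha/yr


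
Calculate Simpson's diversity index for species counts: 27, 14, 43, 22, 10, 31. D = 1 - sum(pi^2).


Total N = 27 + 14 + 43 + 22 + 10 + 31 = 147
Per-species terms:
  p = 27/147 = 0.183673; p^2 = 0.183673^2 = 0.033736
  p = 14/147 = 0.095238; p^2 = 0.095238^2 = 0.009070
  p = 43/147 = 0.292517; p^2 = 0.292517^2 = 0.085566
  p = 22/147 = 0.149660; p^2 = 0.149660^2 = 0.022398
  p = 10/147 = 0.068027; p^2 = 0.068027^2 = 0.004628
  p = 31/147 = 0.210884; p^2 = 0.210884^2 = 0.044472
sum(p^2) = 0.033736 + 0.009070 + 0.085566 + 0.022398 + 0.004628 + 0.044472 = 0.199870
D = 1 - 0.199870 = 0.800130 ≈ 0.8001

0.8001


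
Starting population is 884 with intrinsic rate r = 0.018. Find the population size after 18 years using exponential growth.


r*t = 0.018 * 18 = 0.324
exp(0.324) = 1.38265
N = 884 * 1.38265 = 1222.26 ≈ 1222

1222


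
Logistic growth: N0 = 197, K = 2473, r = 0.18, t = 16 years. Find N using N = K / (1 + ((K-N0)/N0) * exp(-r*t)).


(K - N0)/N0 = (2473 - 197)/197 = 2276/197 = 11.5533
r*t = 0.18 * 16 = 2.88; exp(-2.88) = 0.0561348
11.5533 * 0.0561348 = 0.648542
1 + 0.648542 = 1.64854
N = 2473 / 1.64854 = 1500.12 ≈ 1500

1500


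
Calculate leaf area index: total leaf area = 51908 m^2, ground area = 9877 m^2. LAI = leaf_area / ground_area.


LAI = 51908 / 9877 = 5.2554 ≈ 5.26

5.26


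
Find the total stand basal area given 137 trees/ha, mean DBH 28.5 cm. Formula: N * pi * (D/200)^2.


(D/200)^2 = (28.5/200)^2 = 0.1425^2 = 0.02030625
Individual BA = 3.141593 * 0.02030625 = 0.0637940 m^2
Stand BA = 137 * 0.0637940 = 8.73978 ≈ 8.74 m^2/ha

8.74 m^2/ha


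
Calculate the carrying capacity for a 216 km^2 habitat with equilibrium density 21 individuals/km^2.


K = 21 * 216 = 4536 individuals

4536 individuals


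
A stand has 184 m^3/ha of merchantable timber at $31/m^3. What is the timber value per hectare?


Value = 184 * 31 = $5704/ha

$5704/ha


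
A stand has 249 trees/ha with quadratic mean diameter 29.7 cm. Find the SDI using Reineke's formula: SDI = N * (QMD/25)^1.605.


QMD/25 = 29.7/25 = 1.188
(1.188)^1.605 = exp(1.605 * ln(1.188)) = exp(1.605 * 0.172271) = exp(0.276495) = 1.31850
SDI = 249 * 1.31850 = 328.307 ≈ 328

328


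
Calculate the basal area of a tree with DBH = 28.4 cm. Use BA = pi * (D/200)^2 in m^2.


D/200 = 28.4/200 = 0.142 m
(D/200)^2 = 0.142^2 = 0.020164
BA = 3.141593 * 0.020164 = 0.0633471 ≈ 0.0633 m^2

0.0633 m^2


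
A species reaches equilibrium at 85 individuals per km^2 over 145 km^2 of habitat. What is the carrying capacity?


K = 85 * 145 = 12325 individuals

12325 individuals


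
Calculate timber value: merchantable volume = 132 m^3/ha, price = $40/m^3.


Value = 132 * 40 = $5280/ha

$5280/ha


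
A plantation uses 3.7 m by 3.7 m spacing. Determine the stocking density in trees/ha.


N = 10000 / 3.7^2 = 10000 / 13.69 = 730.460 ≈ 730 trees/ha

730 trees/ha


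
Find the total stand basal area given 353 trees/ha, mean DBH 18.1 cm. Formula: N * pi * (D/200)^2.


(D/200)^2 = (18.1/200)^2 = 0.0905^2 = 0.00819025
Individual BA = 3.141593 * 0.00819025 = 0.0257304 m^2
Stand BA = 353 * 0.0257304 = 9.08283 ≈ 9.08 m^2/ha

9.08 m^2/ha


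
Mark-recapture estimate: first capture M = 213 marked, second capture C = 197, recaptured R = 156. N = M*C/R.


N = M * C / R = 213 * 197 / 156 = 41961 / 156 = 268.98 ≈ 269

269 individuals


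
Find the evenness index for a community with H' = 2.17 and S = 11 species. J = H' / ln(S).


ln(11) = 2.39790
J = H' / ln(S) = 2.17 / 2.39790 = 0.904959 ≈ 0.9050

0.9050


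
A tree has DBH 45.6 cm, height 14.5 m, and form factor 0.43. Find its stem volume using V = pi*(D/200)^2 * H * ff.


(D/200)^2 = (45.6/200)^2 = 0.228^2 = 0.051984
BA = 3.141593 * 0.051984 = 0.163313 m^2
V = 0.163313 * 14.5 * 0.43 = 1.01826 ≈ 1.018 m^3

1.018 m^3


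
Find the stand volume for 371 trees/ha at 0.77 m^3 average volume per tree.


V_stand = 371 * 0.77 = 285.67 ≈ 285.7 m^3/ha

285.7 m^3/ha


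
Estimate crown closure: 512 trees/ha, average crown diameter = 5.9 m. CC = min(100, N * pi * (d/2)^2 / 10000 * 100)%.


(d/2)^2 = (5.9/2)^2 = 2.95^2 = 8.7025
Crown area = 3.141593 * 8.7025 = 27.3397 m^2
N * area / 10000 * 100 = 512 * 27.3397 / 10000 * 100 = 139.979
CC = min(100, 139.979) = 100%

100%


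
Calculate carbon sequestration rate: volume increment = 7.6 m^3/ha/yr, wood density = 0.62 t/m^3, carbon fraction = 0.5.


C = 7.6 * 0.62 * 0.5 = 2.356 ≈ 2.36 t C/ha/yr

2.36 t C/ha/yr


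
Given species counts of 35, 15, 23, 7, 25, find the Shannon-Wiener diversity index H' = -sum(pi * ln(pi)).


Total N = 35 + 15 + 23 + 7 + 25 = 105
Per-species terms:
  p = 35/105 = 0.333333; ln(p) = -1.098613; p*ln(p) = 0.333333 * (-1.098613) = -0.366204
  p = 15/105 = 0.142857; ln(p) = -1.945911; p*ln(p) = 0.142857 * (-1.945911) = -0.277987
  p = 23/105 = 0.219048; ln(p) = -1.518464; p*ln(p) = 0.219048 * (-1.518464) = -0.332617
  p = 7/105 = 0.066667; ln(p) = -2.708045; p*ln(p) = 0.066667 * (-2.708045) = -0.180537
  p = 25/105 = 0.238095; ln(p) = -1.435086; p*ln(p) = 0.238095 * (-1.435086) = -0.341687
sum(p*ln(p)) = (-0.366204) + (-0.277987) + (-0.332617) + (-0.180537) + (-0.341687) = -1.499032
H' = -(-1.499032) = 1.499032 ≈ 1.4990

1.4990


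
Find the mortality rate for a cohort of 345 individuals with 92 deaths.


Mortality rate = 92 / 345 = 0.266667 ≈ 0.2667

0.2667


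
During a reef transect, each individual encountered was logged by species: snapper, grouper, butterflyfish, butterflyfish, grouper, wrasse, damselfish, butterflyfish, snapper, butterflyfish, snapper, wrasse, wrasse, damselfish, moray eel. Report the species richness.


Total individuals logged = 15
Distinct species (count of individuals): snapper (3), grouper (2), butterflyfish (4), wrasse (3), damselfish (2), moray eel (1)
Species richness = number of distinct species = 6

6


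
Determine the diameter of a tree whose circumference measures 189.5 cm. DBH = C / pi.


DBH = C / pi = 189.5 / 3.141593 = 60.3197 ≈ 60.32 cm

60.32 cm


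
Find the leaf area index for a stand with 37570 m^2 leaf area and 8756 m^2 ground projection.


LAI = 37570 / 8756 = 4.2908 ≈ 4.29

4.29


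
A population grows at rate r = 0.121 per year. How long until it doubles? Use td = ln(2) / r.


td = ln(2) / 0.121 = 0.693147 / 0.121 = 5.72849 ≈ 5.7 years

5.7 years


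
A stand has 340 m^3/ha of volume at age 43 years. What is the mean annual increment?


MAI = 340 / 43 = 7.9070 ≈ 7.91 m^3/ha/yr

7.91 m^3/ha/yr


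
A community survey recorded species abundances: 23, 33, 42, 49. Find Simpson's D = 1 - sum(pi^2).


Total N = 23 + 33 + 42 + 49 = 147
Per-species terms:
  p = 23/147 = 0.156463; p^2 = 0.156463^2 = 0.024481
  p = 33/147 = 0.224490; p^2 = 0.224490^2 = 0.050396
  p = 42/147 = 0.285714; p^2 = 0.285714^2 = 0.081632
  p = 49/147 = 0.333333; p^2 = 0.333333^2 = 0.111111
sum(p^2) = 0.024481 + 0.050396 + 0.081632 + 0.111111 = 0.267620
D = 1 - 0.267620 = 0.732380 ≈ 0.7324

0.7324


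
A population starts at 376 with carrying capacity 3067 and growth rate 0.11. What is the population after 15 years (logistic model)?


(K - N0)/N0 = (3067 - 376)/376 = 2691/376 = 7.15691
r*t = 0.11 * 15 = 1.65; exp(-1.65) = 0.192050
7.15691 * 0.192050 = 1.37448
1 + 1.37448 = 2.37448
N = 3067 / 2.37448 = 1291.65 ≈ 1292

1292


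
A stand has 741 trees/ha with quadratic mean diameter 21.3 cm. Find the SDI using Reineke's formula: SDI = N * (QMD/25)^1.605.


QMD/25 = 21.3/25 = 0.852
(0.852)^1.605 = exp(1.605 * ln(0.852)) = exp(1.605 * (-0.160169)) = exp(-0.257071) = 0.773313
SDI = 741 * 0.773313 = 573.025 ≈ 573

573


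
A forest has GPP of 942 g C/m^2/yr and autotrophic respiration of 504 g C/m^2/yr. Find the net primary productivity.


NPP = GPP - Ra = 942 - 504 = 438 g C/m^2/yr

438 g C/m^2/yr


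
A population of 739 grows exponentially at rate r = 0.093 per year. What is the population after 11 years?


r*t = 0.093 * 11 = 1.023
exp(1.023) = 2.78153
N = 739 * 2.78153 = 2055.55 ≈ 2056

2056


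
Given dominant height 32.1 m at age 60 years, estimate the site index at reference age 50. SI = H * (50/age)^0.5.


50/60 = 0.833333
(0.833333)^0.5 = 0.912871
SI = 32.1 * 0.912871 = 29.3032 ≈ 29.3 m

29.3 m


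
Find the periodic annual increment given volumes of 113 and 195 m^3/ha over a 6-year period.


PAI = (V2 - V1) / period = (195 - 113) / 6 = 82 / 6 = 13.6667 ≈ 13.67 m^3/ha/yr

13.67 m^3/ha/yr


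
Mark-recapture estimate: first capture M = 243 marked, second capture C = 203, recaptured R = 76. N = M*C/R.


N = M * C / R = 243 * 203 / 76 = 49329 / 76 = 649.07 ≈ 649

649 individuals


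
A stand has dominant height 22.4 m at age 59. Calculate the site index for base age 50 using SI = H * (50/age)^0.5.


50/59 = 0.847458
(0.847458)^0.5 = 0.920575
SI = 22.4 * 0.920575 = 20.6209 ≈ 20.6 m

20.6 m


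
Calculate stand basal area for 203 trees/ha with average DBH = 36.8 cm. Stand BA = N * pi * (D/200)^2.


(D/200)^2 = (36.8/200)^2 = 0.184^2 = 0.033856
Individual BA = 3.141593 * 0.033856 = 0.106362 m^2
Stand BA = 203 * 0.106362 = 21.5915 ≈ 21.59 m^2/ha

21.59 m^2/ha


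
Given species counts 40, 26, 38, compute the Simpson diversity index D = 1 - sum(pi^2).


Total N = 40 + 26 + 38 = 104
Per-species terms:
  p = 40/104 = 0.384615; p^2 = 0.384615^2 = 0.147929
  p = 26/104 = 0.250000; p^2 = 0.250000^2 = 0.062500
  p = 38/104 = 0.365385; p^2 = 0.365385^2 = 0.133506
sum(p^2) = 0.147929 + 0.062500 + 0.133506 = 0.343935
D = 1 - 0.343935 = 0.656065 ≈ 0.6561

0.6561


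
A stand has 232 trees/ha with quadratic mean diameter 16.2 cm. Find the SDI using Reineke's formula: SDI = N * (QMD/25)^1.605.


QMD/25 = 16.2/25 = 0.648
(0.648)^1.605 = exp(1.605 * ln(0.648)) = exp(1.605 * (-0.433865)) = exp(-0.696353) = 0.498400
SDI = 232 * 0.498400 = 115.629 ≈ 116

116


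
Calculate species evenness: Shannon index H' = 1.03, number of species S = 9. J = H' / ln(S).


ln(9) = 2.19722
J = H' / ln(S) = 1.03 / 2.19722 = 0.468774 ≈ 0.4688

0.4688


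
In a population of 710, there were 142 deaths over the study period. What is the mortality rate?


Mortality rate = 142 / 710 = 0.2000

0.2000


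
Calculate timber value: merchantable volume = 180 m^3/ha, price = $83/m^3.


Value = 180 * 83 = $14940/ha

$14940/ha


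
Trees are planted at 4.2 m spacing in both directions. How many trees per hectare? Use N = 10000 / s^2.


N = 10000 / 4.2^2 = 10000 / 17.64 = 566.893 ≈ 567 trees/ha

567 trees/ha


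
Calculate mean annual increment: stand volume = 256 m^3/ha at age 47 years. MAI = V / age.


MAI = 256 / 47 = 5.4468 ≈ 5.45 m^3/ha/yr

5.45 m^3/ha/yr


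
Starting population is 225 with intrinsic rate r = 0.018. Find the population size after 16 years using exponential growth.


r*t = 0.018 * 16 = 0.288
exp(0.288) = 1.33376
N = 225 * 1.33376 = 300.096 ≈ 300

300


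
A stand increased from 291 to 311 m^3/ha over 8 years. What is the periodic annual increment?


PAI = (V2 - V1) / period = (311 - 291) / 8 = 20 / 8 = 2.50 m^3/ha/yr

2.50 m^3/ha/yr


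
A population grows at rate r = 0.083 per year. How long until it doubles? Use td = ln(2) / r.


td = ln(2) / 0.083 = 0.693147 / 0.083 = 8.35117 ≈ 8.4 years

8.4 years


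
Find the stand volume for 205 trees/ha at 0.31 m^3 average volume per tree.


V_stand = 205 * 0.31 = 63.55 ≈ 63.6 m^3/ha

63.6 m^3/ha


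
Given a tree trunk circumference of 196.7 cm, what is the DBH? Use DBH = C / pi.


DBH = C / pi = 196.7 / 3.141593 = 62.6115 ≈ 62.61 cm

62.61 cm


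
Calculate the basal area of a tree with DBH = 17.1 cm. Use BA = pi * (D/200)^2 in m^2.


D/200 = 17.1/200 = 0.0855 m
(D/200)^2 = 0.0855^2 = 0.00731025
BA = 3.141593 * 0.00731025 = 0.0229658 ≈ 0.0230 m^2

0.0230 m^2


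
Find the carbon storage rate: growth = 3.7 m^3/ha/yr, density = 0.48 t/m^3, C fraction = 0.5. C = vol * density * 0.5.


C = 3.7 * 0.48 * 0.5 = 0.888 ≈ 0.89 t C/ha/yr

0.89 t C/ha/yr


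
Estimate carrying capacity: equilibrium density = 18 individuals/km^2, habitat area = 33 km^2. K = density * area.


K = 18 * 33 = 594 individuals

594 individuals


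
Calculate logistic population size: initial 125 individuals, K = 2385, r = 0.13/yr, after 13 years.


(K - N0)/N0 = (2385 - 125)/125 = 2260/125 = 18.0800
r*t = 0.13 * 13 = 1.69; exp(-1.69) = 0.184520
18.0800 * 0.184520 = 3.33612
1 + 3.33612 = 4.33612
N = 2385 / 4.33612 = 550.031 ≈ 550

550


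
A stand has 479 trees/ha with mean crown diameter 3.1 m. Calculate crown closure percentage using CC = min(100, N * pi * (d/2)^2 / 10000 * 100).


(d/2)^2 = (3.1/2)^2 = 1.55^2 = 2.4025
Crown area = 3.141593 * 2.4025 = 7.54768 m^2
N * area / 10000 * 100 = 479 * 7.54768 / 10000 * 100 = 36.1534
CC = min(100, 36.1534) = 36.1534 ≈ 36.2%

36.2%


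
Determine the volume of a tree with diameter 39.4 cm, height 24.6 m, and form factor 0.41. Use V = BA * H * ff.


(D/200)^2 = (39.4/200)^2 = 0.197^2 = 0.038809
BA = 3.141593 * 0.038809 = 0.121922 m^2
V = 0.121922 * 24.6 * 0.41 = 1.22971 ≈ 1.230 m^3

1.230 m^3


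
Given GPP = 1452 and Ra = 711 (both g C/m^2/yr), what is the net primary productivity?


NPP = GPP - Ra = 1452 - 711 = 741 g C/m^2/yr

741 g C/m^2/yr


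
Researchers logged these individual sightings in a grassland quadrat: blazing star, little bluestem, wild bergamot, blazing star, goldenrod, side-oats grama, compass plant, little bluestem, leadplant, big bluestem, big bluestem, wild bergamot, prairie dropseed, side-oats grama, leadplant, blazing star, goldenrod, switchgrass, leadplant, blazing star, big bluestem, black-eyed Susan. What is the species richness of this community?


Total individuals logged = 22
Distinct species (count of individuals): blazing star (4), little bluestem (2), wild bergamot (2), goldenrod (2), side-oats grama (2), compass plant (1), leadplant (3), big bluestem (3), prairie dropseed (1), switchgrass (1), black-eyed Susan (1)
Species richness = number of distinct species = 11

11


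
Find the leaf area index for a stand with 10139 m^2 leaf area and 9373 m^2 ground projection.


LAI = 10139 / 9373 = 1.0817 ≈ 1.08

1.08


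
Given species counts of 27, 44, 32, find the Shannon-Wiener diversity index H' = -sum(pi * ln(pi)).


Total N = 27 + 44 + 32 = 103
Per-species terms:
  p = 27/103 = 0.262136; ln(p) = -1.338892; p*ln(p) = 0.262136 * (-1.338892) = -0.350972
  p = 44/103 = 0.427184; ln(p) = -0.850540; p*ln(p) = 0.427184 * (-0.850540) = -0.363337
  p = 32/103 = 0.310680; ln(p) = -1.168992; p*ln(p) = 0.310680 * (-1.168992) = -0.363182
sum(p*ln(p)) = (-0.350972) + (-0.363337) + (-0.363182) = -1.077491
H' = -(-1.077491) = 1.077491 ≈ 1.0775

1.0775


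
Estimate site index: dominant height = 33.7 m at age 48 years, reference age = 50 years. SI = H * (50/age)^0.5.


50/48 = 1.04167
(1.04167)^0.5 = 1.02062
SI = 33.7 * 1.02062 = 34.3949 ≈ 34.4 m

34.4 m


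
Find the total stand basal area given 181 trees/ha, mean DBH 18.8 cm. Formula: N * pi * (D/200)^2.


(D/200)^2 = (18.8/200)^2 = 0.094^2 = 0.008836
Individual BA = 3.141593 * 0.008836 = 0.0277591 m^2
Stand BA = 181 * 0.0277591 = 5.02440 ≈ 5.02 m^2/ha

5.02 m^2/ha


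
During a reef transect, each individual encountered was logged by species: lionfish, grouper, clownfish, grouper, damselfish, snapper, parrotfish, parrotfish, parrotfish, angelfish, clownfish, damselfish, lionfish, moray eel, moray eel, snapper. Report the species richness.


Total individuals logged = 16
Distinct species (count of individuals): lionfish (2), grouper (2), clownfish (2), damselfish (2), snapper (2), parrotfish (3), angelfish (1), moray eel (2)
Species richness = number of distinct species = 8

8


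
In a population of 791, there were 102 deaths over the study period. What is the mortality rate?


Mortality rate = 102 / 791 = 0.128951 ≈ 0.1290

0.1290


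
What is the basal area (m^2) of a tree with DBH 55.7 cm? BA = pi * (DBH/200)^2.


D/200 = 55.7/200 = 0.2785 m
(D/200)^2 = 0.2785^2 = 0.07756225
BA = 3.141593 * 0.07756225 = 0.243669 ≈ 0.2437 m^2

0.2437 m^2


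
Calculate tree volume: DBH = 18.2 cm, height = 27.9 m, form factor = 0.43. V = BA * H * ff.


(D/200)^2 = (18.2/200)^2 = 0.091^2 = 0.008281
BA = 3.141593 * 0.008281 = 0.0260155 m^2
V = 0.0260155 * 27.9 * 0.43 = 0.312108 ≈ 0.312 m^3

0.312 m^3


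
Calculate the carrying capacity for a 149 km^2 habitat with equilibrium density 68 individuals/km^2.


K = 68 * 149 = 10132 individuals

10132 individuals


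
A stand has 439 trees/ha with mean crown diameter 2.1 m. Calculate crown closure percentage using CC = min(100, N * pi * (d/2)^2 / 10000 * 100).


(d/2)^2 = (2.1/2)^2 = 1.05^2 = 1.1025
Crown area = 3.141593 * 1.1025 = 3.46361 m^2
N * area / 10000 * 100 = 439 * 3.46361 / 10000 * 100 = 15.2052
CC = min(100, 15.2052) = 15.2052 ≈ 15.2%

15.2%


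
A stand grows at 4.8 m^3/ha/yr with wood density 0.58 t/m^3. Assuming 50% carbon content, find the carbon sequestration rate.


C = 4.8 * 0.58 * 0.5 = 1.392 ≈ 1.39 t C/ha/yr

1.39 t C/ha/yr


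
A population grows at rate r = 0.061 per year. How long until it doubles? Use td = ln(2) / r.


td = ln(2) / 0.061 = 0.693147 / 0.061 = 11.3631 ≈ 11.4 years

11.4 years


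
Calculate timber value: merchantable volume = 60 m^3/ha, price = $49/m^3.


Value = 60 * 49 = $2940/ha

$2940/ha


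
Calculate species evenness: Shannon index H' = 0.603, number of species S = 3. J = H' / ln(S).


ln(3) = 1.09861
J = H' / ln(S) = 0.603 / 1.09861 = 0.548875 ≈ 0.5489

0.5489


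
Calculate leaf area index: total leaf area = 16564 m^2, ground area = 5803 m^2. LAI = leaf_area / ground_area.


LAI = 16564 / 5803 = 2.8544 ≈ 2.85

2.85


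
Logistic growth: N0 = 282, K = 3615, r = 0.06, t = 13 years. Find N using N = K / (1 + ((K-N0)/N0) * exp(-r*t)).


(K - N0)/N0 = (3615 - 282)/282 = 3333/282 = 11.8191
r*t = 0.06 * 13 = 0.78; exp(-0.78) = 0.458406
11.8191 * 0.458406 = 5.41795
1 + 5.41795 = 6.41795
N = 3615 / 6.41795 = 563.264 ≈ 563

563


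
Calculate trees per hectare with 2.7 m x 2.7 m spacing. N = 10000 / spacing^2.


N = 10000 / 2.7^2 = 10000 / 7.29 = 1371.74 ≈ 1372 trees/ha

1372 trees/ha


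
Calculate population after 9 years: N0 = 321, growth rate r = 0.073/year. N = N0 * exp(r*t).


r*t = 0.073 * 9 = 0.657
exp(0.657) = 1.92900
N = 321 * 1.92900 = 619.209 ≈ 619

619


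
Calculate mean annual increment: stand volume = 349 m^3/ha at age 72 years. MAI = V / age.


MAI = 349 / 72 = 4.8472 ≈ 4.85 m^3/ha/yr

4.85 m^3/ha/yr


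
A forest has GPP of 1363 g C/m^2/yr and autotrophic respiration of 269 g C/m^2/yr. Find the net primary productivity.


NPP = GPP - Ra = 1363 - 269 = 1094 g C/m^2/yr

1094 g C/m^2/yr


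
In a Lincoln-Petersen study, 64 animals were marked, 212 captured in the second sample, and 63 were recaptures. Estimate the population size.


N = M * C / R = 64 * 212 / 63 = 13568 / 63 = 215.37 ≈ 215

215 individuals


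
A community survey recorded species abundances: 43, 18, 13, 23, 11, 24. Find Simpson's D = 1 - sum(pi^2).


Total N = 43 + 18 + 13 + 23 + 11 + 24 = 132
Per-species terms:
  p = 43/132 = 0.325758; p^2 = 0.325758^2 = 0.106118
  p = 18/132 = 0.136364; p^2 = 0.136364^2 = 0.018595
  p = 13/132 = 0.098485; p^2 = 0.098485^2 = 0.009699
  p = 23/132 = 0.174242; p^2 = 0.174242^2 = 0.030360
  p = 11/132 = 0.083333; p^2 = 0.083333^2 = 0.006944
  p = 24/132 = 0.181818; p^2 = 0.181818^2 = 0.033058
sum(p^2) = 0.106118 + 0.018595 + 0.009699 + 0.030360 + 0.006944 + 0.033058 = 0.204774
D = 1 - 0.204774 = 0.795226 ≈ 0.7952

0.7952


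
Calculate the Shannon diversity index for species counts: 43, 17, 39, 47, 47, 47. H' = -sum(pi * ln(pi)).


Total N = 43 + 17 + 39 + 47 + 47 + 47 = 240
Per-species terms:
  p = 43/240 = 0.179167; ln(p) = -1.719437; p*ln(p) = 0.179167 * (-1.719437) = -0.308066
  p = 17/240 = 0.070833; ln(p) = -2.647430; p*ln(p) = 0.070833 * (-2.647430) = -0.187525
  p = 39/240 = 0.162500; ln(p) = -1.817077; p*ln(p) = 0.162500 * (-1.817077) = -0.295275
  p = 47/240 = 0.195833; ln(p) = -1.630493; p*ln(p) = 0.195833 * (-1.630493) = -0.319304
  p = 47/240 = 0.195833; ln(p) = -1.630493; p*ln(p) = 0.195833 * (-1.630493) = -0.319304
  p = 47/240 = 0.195833; ln(p) = -1.630493; p*ln(p) = 0.195833 * (-1.630493) = -0.319304
sum(p*ln(p)) = (-0.308066) + (-0.187525) + (-0.295275) + (-0.319304) + (-0.319304) + (-0.319304) = -1.748778
H' = -(-1.748778) = 1.748778 ≈ 1.7488

1.7488


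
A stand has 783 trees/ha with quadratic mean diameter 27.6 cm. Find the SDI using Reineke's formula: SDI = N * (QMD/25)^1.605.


QMD/25 = 27.6/25 = 1.104
(1.104)^1.605 = exp(1.605 * ln(1.104)) = exp(1.605 * 0.0989399) = exp(0.158799) = 1.17210
SDI = 783 * 1.17210 = 917.754 ≈ 918

918


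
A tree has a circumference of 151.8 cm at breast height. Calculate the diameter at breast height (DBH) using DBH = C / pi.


DBH = C / pi = 151.8 / 3.141593 = 48.3194 ≈ 48.32 cm

48.32 cm


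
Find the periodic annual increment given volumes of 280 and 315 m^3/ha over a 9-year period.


PAI = (V2 - V1) / period = (315 - 280) / 9 = 35 / 9 = 3.8889 ≈ 3.89 m^3/ha/yr

3.89 m^3/ha/yr


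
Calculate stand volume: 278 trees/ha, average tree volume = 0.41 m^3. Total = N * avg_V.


V_stand = 278 * 0.41 = 113.98 ≈ 114.0 m^3/ha

114.0 m^3/ha


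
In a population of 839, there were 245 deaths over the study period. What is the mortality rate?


Mortality rate = 245 / 839 = 0.292014 ≈ 0.2920

0.2920


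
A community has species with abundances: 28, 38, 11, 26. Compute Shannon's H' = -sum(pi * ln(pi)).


Total N = 28 + 38 + 11 + 26 = 103
Per-species terms:
  p = 28/103 = 0.271845; ln(p) = -1.302523; p*ln(p) = 0.271845 * (-1.302523) = -0.354084
  p = 38/103 = 0.368932; ln(p) = -0.997143; p*ln(p) = 0.368932 * (-0.997143) = -0.367878
  p = 11/103 = 0.106796; ln(p) = -2.236835; p*ln(p) = 0.106796 * (-2.236835) = -0.238885
  p = 26/103 = 0.252427; ln(p) = -1.376633; p*ln(p) = 0.252427 * (-1.376633) = -0.347499
sum(p*ln(p)) = (-0.354084) + (-0.367878) + (-0.238885) + (-0.347499) = -1.308346
H' = -(-1.308346) = 1.308346 ≈ 1.3083

1.3083


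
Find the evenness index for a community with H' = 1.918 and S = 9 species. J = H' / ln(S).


ln(9) = 2.19722
J = H' / ln(S) = 1.918 / 2.19722 = 0.872921 ≈ 0.8729

0.8729


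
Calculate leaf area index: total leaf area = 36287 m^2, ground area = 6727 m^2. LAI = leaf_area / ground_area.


LAI = 36287 / 6727 = 5.3942 ≈ 5.39

5.39


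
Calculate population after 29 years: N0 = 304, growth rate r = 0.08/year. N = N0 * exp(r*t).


r*t = 0.08 * 29 = 2.32
exp(2.32) = 10.1757
N = 304 * 10.1757 = 3093.41 ≈ 3093

3093


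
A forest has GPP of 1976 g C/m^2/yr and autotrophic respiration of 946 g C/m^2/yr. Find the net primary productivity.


NPP = GPP - Ra = 1976 - 946 = 1030 g C/m^2/yr

1030 g C/m^2/yr


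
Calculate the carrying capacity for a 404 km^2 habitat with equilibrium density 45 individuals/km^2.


K = 45 * 404 = 18180 individuals

18180 individuals


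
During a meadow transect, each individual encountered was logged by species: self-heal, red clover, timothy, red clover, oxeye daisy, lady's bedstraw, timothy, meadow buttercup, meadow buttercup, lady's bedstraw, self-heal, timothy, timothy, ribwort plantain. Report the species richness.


Total individuals logged = 14
Distinct species (count of individuals): self-heal (2), red clover (2), timothy (4), oxeye daisy (1), lady's bedstraw (2), meadow buttercup (2), ribwort plantain (1)
Species richness = number of distinct species = 7

7


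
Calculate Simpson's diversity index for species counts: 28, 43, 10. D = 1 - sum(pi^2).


Total N = 28 + 43 + 10 = 81
Per-species terms:
  p = 28/81 = 0.345679; p^2 = 0.345679^2 = 0.119494
  p = 43/81 = 0.530864; p^2 = 0.530864^2 = 0.281817
  p = 10/81 = 0.123457; p^2 = 0.123457^2 = 0.015242
sum(p^2) = 0.119494 + 0.281817 + 0.015242 = 0.416553
D = 1 - 0.416553 = 0.583447 ≈ 0.5834

0.5834


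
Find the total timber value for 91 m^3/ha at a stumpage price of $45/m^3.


Value = 91 * 45 = $4095/ha

$4095/ha


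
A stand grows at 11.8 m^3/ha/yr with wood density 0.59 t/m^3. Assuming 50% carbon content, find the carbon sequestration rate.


C = 11.8 * 0.59 * 0.5 = 3.481 ≈ 3.48 t C/ha/yr

3.48 t C/ha/yr


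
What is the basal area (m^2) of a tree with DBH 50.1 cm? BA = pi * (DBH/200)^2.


D/200 = 50.1/200 = 0.2505 m
(D/200)^2 = 0.2505^2 = 0.06275025
BA = 3.141593 * 0.06275025 = 0.197136 ≈ 0.1971 m^2

0.1971 m^2


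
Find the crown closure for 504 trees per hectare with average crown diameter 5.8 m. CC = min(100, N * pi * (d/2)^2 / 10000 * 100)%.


(d/2)^2 = (5.8/2)^2 = 2.9^2 = 8.41
Crown area = 3.141593 * 8.41 = 26.4208 m^2
N * area / 10000 * 100 = 504 * 26.4208 / 10000 * 100 = 133.161
CC = min(100, 133.161) = 100%

100%


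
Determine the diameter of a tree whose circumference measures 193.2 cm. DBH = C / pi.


DBH = C / pi = 193.2 / 3.141593 = 61.4975 ≈ 61.50 cm

61.50 cm


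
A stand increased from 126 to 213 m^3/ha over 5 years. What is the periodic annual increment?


PAI = (V2 - V1) / period = (213 - 126) / 5 = 87 / 5 = 17.40 m^3/ha/yr

17.40 m^3/ha/yr


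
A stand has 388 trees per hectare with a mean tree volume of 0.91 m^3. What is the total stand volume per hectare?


V_stand = 388 * 0.91 = 353.08 ≈ 353.1 m^3/ha

353.1 m^3/ha


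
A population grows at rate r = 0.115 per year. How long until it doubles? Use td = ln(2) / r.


td = ln(2) / 0.115 = 0.693147 / 0.115 = 6.02737 ≈ 6.0 years

6.0 years


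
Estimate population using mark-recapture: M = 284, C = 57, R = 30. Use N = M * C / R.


N = M * C / R = 284 * 57 / 30 = 16188 / 30 = 539.60 ≈ 540

540 individuals


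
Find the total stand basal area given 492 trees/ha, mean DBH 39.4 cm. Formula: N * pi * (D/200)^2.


(D/200)^2 = (39.4/200)^2 = 0.197^2 = 0.038809
Individual BA = 3.141593 * 0.038809 = 0.121922 m^2
Stand BA = 492 * 0.121922 = 59.9856 ≈ 59.99 m^2/ha

59.99 m^2/ha


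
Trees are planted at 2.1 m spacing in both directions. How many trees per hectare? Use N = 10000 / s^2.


N = 10000 / 2.1^2 = 10000 / 4.41 = 2267.57 ≈ 2268 trees/ha

2268 trees/ha


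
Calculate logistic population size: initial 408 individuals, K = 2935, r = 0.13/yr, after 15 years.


(K - N0)/N0 = (2935 - 408)/408 = 2527/408 = 6.19363
r*t = 0.13 * 15 = 1.95; exp(-1.95) = 0.142274
6.19363 * 0.142274 = 0.881193
1 + 0.881193 = 1.88119
N = 2935 / 1.88119 = 1560.18 ≈ 1560

1560


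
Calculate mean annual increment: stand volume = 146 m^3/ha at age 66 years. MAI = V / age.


MAI = 146 / 66 = 2.2121 ≈ 2.21 m^3/ha/yr

2.21 m^3/ha/yr


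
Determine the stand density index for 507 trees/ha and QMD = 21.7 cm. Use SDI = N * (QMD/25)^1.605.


QMD/25 = 21.7/25 = 0.868
(0.868)^1.605 = exp(1.605 * ln(0.868)) = exp(1.605 * (-0.141564)) = exp(-0.227210) = 0.796753
SDI = 507 * 0.796753 = 403.954 ≈ 404

404


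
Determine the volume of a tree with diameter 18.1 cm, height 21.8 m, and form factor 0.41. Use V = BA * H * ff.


(D/200)^2 = (18.1/200)^2 = 0.0905^2 = 0.00819025
BA = 3.141593 * 0.00819025 = 0.0257304 m^2
V = 0.0257304 * 21.8 * 0.41 = 0.229978 ≈ 0.230 m^3

0.230 m^3


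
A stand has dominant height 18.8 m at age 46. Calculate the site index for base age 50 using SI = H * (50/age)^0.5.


50/46 = 1.08696
(1.08696)^0.5 = 1.04257
SI = 18.8 * 1.04257 = 19.6003 ≈ 19.6 m

19.6 m


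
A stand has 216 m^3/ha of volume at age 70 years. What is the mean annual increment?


MAI = 216 / 70 = 3.0857 ≈ 3.09 m^3/ha/yr

3.09 m^3/ha/yr


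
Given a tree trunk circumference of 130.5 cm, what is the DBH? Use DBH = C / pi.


DBH = C / pi = 130.5 / 3.141593 = 41.5394 ≈ 41.54 cm

41.54 cm


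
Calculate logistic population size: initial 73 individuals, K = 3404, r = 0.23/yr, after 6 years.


(K - N0)/N0 = (3404 - 73)/73 = 3331/73 = 45.6301
r*t = 0.23 * 6 = 1.38; exp(-1.38) = 0.251579
45.6301 * 0.251579 = 11.4796
1 + 11.4796 = 12.4796
N = 3404 / 12.4796 = 272.765 ≈ 273

273


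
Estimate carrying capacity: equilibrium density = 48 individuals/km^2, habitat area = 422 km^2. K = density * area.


K = 48 * 422 = 20256 individuals

20256 individuals


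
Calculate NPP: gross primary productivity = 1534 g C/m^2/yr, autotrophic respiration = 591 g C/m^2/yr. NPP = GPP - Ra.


NPP = GPP - Ra = 1534 - 591 = 943 g C/m^2/yr

943 g C/m^2/yr


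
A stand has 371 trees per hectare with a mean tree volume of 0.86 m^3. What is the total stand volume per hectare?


V_stand = 371 * 0.86 = 319.06 ≈ 319.1 m^3/ha

319.1 m^3/ha


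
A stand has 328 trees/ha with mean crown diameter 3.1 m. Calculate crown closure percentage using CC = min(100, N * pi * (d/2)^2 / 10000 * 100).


(d/2)^2 = (3.1/2)^2 = 1.55^2 = 2.4025
Crown area = 3.141593 * 2.4025 = 7.54768 m^2
N * area / 10000 * 100 = 328 * 7.54768 / 10000 * 100 = 24.7564
CC = min(100, 24.7564) = 24.7564 ≈ 24.8%

24.8%


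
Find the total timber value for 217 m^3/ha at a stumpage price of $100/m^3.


Value = 217 * 100 = $21700/ha

$21700/ha


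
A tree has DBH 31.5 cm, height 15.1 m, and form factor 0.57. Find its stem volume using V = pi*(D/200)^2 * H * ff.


(D/200)^2 = (31.5/200)^2 = 0.1575^2 = 0.02480625
BA = 3.141593 * 0.02480625 = 0.0779311 m^2
V = 0.0779311 * 15.1 * 0.57 = 0.670753 ≈ 0.671 m^3

0.671 m^3


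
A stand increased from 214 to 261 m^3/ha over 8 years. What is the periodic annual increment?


PAI = (V2 - V1) / period = (261 - 214) / 8 = 47 / 8 = 5.8750 ≈ 5.88 m^3/ha/yr

5.88 m^3/ha/yr


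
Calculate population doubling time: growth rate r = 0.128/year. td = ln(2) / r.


td = ln(2) / 0.128 = 0.693147 / 0.128 = 5.41521 ≈ 5.4 years

5.4 years


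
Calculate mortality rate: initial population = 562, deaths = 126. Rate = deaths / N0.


Mortality rate = 126 / 562 = 0.224199 ≈ 0.2242

0.2242


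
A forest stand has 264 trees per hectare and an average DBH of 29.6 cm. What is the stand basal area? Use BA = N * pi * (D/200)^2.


(D/200)^2 = (29.6/200)^2 = 0.148^2 = 0.021904
Individual BA = 3.141593 * 0.021904 = 0.0688135 m^2
Stand BA = 264 * 0.0688135 = 18.1668 ≈ 18.17 m^2/ha

18.17 m^2/ha


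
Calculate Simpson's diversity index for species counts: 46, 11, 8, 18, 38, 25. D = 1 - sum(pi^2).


Total N = 46 + 11 + 8 + 18 + 38 + 25 = 146
Per-species terms:
  p = 46/146 = 0.315068; p^2 = 0.315068^2 = 0.099268
  p = 11/146 = 0.075342; p^2 = 0.075342^2 = 0.005676
  p = 8/146 = 0.054795; p^2 = 0.054795^2 = 0.003002
  p = 18/146 = 0.123288; p^2 = 0.123288^2 = 0.015200
  p = 38/146 = 0.260274; p^2 = 0.260274^2 = 0.067743
  p = 25/146 = 0.171233; p^2 = 0.171233^2 = 0.029321
sum(p^2) = 0.099268 + 0.005676 + 0.003002 + 0.015200 + 0.067743 + 0.029321 = 0.220210
D = 1 - 0.220210 = 0.779790 ≈ 0.7798

0.7798


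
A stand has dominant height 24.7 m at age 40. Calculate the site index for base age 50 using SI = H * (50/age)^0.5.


50/40 = 1.25000
(1.25000)^0.5 = 1.11803
SI = 24.7 * 1.11803 = 27.6153 ≈ 27.6 m

27.6 m


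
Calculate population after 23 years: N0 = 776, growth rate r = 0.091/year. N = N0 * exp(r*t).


r*t = 0.091 * 23 = 2.093
exp(2.093) = 8.10921
N = 776 * 8.10921 = 6292.75 ≈ 6293

6293


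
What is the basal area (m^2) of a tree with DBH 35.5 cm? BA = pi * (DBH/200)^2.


D/200 = 35.5/200 = 0.1775 m
(D/200)^2 = 0.1775^2 = 0.03150625
BA = 3.141593 * 0.03150625 = 0.0989798 ≈ 0.0990 m^2

0.0990 m^2


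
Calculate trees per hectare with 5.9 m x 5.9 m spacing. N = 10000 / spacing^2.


N = 10000 / 5.9^2 = 10000 / 34.81 = 287.274 ≈ 287 trees/ha

287 trees/ha


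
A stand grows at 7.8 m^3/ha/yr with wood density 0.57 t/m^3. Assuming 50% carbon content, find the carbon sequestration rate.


C = 7.8 * 0.57 * 0.5 = 2.223 ≈ 2.22 t C/ha/yr

2.22 t C/ha/yr


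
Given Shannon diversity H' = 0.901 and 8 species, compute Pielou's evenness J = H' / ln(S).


ln(8) = 2.07944
J = H' / ln(S) = 0.901 / 2.07944 = 0.433290 ≈ 0.4333

0.4333


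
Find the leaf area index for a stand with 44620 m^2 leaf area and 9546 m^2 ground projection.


LAI = 44620 / 9546 = 4.6742 ≈ 4.67

4.67


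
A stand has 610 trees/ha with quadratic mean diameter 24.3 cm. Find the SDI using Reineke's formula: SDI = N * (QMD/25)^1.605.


QMD/25 = 24.3/25 = 0.972
(0.972)^1.605 = exp(1.605 * ln(0.972)) = exp(1.605 * (-0.0283995)) = exp(-0.0455812) = 0.955442
SDI = 610 * 0.955442 = 582.820 ≈ 583

583


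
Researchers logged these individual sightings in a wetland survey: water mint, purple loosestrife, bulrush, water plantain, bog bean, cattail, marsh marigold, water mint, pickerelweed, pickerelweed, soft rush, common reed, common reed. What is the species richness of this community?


Total individuals logged = 13
Distinct species (count of individuals): water mint (2), purple loosestrife (1), bulrush (1), water plantain (1), bog bean (1), cattail (1), marsh marigold (1), pickerelweed (2), soft rush (1), common reed (2)
Species richness = number of distinct species = 10

10


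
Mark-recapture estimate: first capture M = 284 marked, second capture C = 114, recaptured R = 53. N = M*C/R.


N = M * C / R = 284 * 114 / 53 = 32376 / 53 = 610.87 ≈ 611

611 individuals


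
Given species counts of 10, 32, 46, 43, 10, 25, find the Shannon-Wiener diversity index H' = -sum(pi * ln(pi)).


Total N = 10 + 32 + 46 + 43 + 10 + 25 = 166
Per-species terms:
  p = 10/166 = 0.060241; ln(p) = -2.809402; p*ln(p) = 0.060241 * (-2.809402) = -0.169241
  p = 32/166 = 0.192771; ln(p) = -1.646252; p*ln(p) = 0.192771 * (-1.646252) = -0.317350
  p = 46/166 = 0.277108; ln(p) = -1.283348; p*ln(p) = 0.277108 * (-1.283348) = -0.355626
  p = 43/166 = 0.259036; ln(p) = -1.350788; p*ln(p) = 0.259036 * (-1.350788) = -0.349903
  p = 10/166 = 0.060241; ln(p) = -2.809402; p*ln(p) = 0.060241 * (-2.809402) = -0.169241
  p = 25/166 = 0.150602; ln(p) = -1.893115; p*ln(p) = 0.150602 * (-1.893115) = -0.285107
sum(p*ln(p)) = (-0.169241) + (-0.317350) + (-0.355626) + (-0.349903) + (-0.169241) + (-0.285107) = -1.646468
H' = -(-1.646468) = 1.646468 ≈ 1.6465

1.6465


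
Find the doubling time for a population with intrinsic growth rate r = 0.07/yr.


td = ln(2) / 0.07 = 0.693147 / 0.07 = 9.90210 ≈ 9.9 years

9.9 years


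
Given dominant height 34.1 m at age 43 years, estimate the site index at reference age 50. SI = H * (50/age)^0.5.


50/43 = 1.16279
(1.16279)^0.5 = 1.07833
SI = 34.1 * 1.07833 = 36.7711 ≈ 36.8 m

36.8 m


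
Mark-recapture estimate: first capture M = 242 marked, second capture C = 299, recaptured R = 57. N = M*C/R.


N = M * C / R = 242 * 299 / 57 = 72358 / 57 = 1269.44 ≈ 1269

1269 individuals


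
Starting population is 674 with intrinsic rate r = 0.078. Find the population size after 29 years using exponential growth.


r*t = 0.078 * 29 = 2.262
exp(2.262) = 9.60227
N = 674 * 9.60227 = 6471.93 ≈ 6472

6472


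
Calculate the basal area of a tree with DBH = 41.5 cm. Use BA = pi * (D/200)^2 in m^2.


D/200 = 41.5/200 = 0.2075 m
(D/200)^2 = 0.2075^2 = 0.04305625
BA = 3.141593 * 0.04305625 = 0.135265 ≈ 0.1353 m^2

0.1353 m^2
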